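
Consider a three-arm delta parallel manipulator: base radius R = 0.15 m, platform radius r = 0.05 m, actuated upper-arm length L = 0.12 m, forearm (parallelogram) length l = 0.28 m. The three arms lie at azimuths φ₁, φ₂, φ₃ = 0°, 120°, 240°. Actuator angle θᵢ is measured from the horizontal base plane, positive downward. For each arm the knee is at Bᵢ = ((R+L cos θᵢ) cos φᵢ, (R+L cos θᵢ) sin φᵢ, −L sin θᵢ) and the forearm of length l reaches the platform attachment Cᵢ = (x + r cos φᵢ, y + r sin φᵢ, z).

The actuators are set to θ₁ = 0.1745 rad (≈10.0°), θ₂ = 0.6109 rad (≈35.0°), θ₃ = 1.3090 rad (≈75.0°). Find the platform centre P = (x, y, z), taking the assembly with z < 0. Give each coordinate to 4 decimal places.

φ1=0.0°: virtual centre (0.2182, 0.0000, -0.0208), radius l
S2 = (0.1983·cos120.0°, 0.1983·sin120.0°, -0.0688) = (-0.0991, 0.1717, -0.0688)
arm 3 at φ=240.0°: ρ3 = 0.1311;  S3 = (-0.0655, -0.1135, -0.1159)
subtract pairs → two planes through P
linear system: -0.6347x+0.3435y = -0.0040−-0.0960z; -0.5674x+-0.2270y = -0.0174−-0.1902z
det = 0.3389;  x = 0.0203+-0.2570z,  y = 0.0260+-0.1953z
sphere 1 gives Az²+Bz+C=0 with A=1.1042, B=0.1332, C=-0.0381;  B²−4AC=0.1862;  roots -0.2557, 0.1351;  negative root z = -0.2557
x = 0.0860, y = 0.0759

(0.0860, 0.0759, -0.2557)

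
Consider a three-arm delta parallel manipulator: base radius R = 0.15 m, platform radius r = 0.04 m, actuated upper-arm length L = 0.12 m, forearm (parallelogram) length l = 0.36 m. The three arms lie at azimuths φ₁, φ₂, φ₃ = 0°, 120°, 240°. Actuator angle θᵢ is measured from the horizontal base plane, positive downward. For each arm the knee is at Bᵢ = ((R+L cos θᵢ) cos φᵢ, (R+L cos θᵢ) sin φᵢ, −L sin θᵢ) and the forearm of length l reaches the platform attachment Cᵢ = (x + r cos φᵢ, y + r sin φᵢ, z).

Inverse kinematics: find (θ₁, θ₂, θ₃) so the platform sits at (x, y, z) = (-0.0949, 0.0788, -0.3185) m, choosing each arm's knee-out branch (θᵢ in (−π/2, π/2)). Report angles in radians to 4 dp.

θ₁ = 0.9602, θ₂ = -0.1741, θ₃ = 0.6109

rotate P by −φ1: (-0.0949, 0.0788, -0.3185)
  e−x'=0.2049;  (l²−L²−(e−x')²−y'²−z²)/2L = -0.1435
  θ1 = atan2(B,A) + arccos(C/0.3787) = 0.9602
φ2=120.0° → target in arm frame (0.1157, 0.0428)
  A=-0.0057, B=-0.3185, C=(l²−L²−A²−y'²−z²)/(2L)=0.0496
  θ2 = atan2(B,A) + arccos(C/0.3186) = -0.1741
φ3=240.0° → target in arm frame (-0.0208, -0.1216)
  A cos θ + B sin θ = C:  0.1308·cos θ + -0.3185·sin θ = -0.0756
  √(A²+B²)=0.3443;  θ3 = -1.1811+1.7920 ≈ 0.6109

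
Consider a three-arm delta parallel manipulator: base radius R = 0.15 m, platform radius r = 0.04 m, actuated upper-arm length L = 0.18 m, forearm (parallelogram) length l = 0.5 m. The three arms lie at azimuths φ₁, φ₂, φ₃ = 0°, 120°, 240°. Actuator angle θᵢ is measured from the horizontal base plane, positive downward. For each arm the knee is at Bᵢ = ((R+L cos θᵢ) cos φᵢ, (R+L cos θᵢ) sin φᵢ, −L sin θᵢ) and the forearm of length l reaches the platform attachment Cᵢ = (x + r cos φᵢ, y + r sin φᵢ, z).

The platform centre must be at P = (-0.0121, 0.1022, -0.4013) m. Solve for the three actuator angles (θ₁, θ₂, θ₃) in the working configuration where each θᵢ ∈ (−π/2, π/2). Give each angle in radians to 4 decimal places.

φ1=0.0° → target in arm frame (-0.0121, 0.1022)
  e−x'=0.1221;  (l²−L²−(e−x')²−y'²−z²)/2L = 0.0867
  √(A²+B²)=0.4195;  θ1 = -1.2754+1.3627 ≈ 0.0872
rotate P by −φ2: (0.0946, -0.0406, -0.4013)
  A cos θ + B sin θ = C:  0.0154·cos θ + -0.4013·sin θ = 0.1519
  θ2 = atan2(B,A) + arccos(C/0.4016) = -0.3493
arm 3 (φ=240.0°): x'=-0.0825, y'=-0.0616
  e−x'=0.1925;  (l²−L²−(e−x')²−y'²−z²)/2L = 0.0437
  √(A²+B²)=0.4451;  θ3 = -1.1236+1.4725 ≈ 0.3489

θ₁ = 0.0872, θ₂ = -0.3493, θ₃ = 0.3489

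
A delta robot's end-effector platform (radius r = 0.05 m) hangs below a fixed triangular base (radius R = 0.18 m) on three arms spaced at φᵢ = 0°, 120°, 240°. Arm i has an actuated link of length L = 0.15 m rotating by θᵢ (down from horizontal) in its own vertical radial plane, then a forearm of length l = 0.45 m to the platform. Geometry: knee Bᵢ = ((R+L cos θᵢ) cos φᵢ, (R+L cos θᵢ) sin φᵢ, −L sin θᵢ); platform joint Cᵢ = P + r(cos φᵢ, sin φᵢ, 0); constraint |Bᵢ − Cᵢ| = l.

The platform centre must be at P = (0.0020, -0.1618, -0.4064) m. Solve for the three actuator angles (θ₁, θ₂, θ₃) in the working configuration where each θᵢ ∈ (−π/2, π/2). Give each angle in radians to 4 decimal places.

φ1=0.0° → target in arm frame (0.0020, -0.1618)
  A=0.1280, B=-0.4064, C=(l²−L²−A²−y'²−z²)/(2L)=-0.0924
  √(A²+B²)=0.4261;  θ1 = -1.2657+1.7894 ≈ 0.5238
arm 2 (φ=120.0°): x'=-0.1411, y'=0.0792
  e−x'=0.2711;  (l²−L²−(e−x')²−y'²−z²)/2L = -0.2165
  θ2 = atan2(B,A) + arccos(C/0.4885) = 1.0473
arm 3 (φ=240.0°): x'=0.1391, y'=0.0826
  A=-0.0091, B=-0.4064, C=(l²−L²−A²−y'²−z²)/(2L)=0.0264
  √(A²+B²)=0.4065;  θ3 = -1.5932+1.5057 ≈ -0.0875

θ₁ = 0.5238, θ₂ = 1.0473, θ₃ = -0.0875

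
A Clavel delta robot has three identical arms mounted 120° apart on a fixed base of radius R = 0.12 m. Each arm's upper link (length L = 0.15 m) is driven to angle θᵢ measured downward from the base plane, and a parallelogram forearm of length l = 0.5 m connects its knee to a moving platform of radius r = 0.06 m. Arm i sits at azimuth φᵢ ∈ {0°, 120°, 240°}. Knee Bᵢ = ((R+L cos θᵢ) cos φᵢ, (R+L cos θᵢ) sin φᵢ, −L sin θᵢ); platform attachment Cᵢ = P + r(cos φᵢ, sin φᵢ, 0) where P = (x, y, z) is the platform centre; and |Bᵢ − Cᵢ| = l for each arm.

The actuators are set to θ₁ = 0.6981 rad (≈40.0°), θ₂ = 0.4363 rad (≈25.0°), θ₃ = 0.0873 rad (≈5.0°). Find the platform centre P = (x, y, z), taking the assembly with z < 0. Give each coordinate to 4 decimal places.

(-0.1100, -0.0720, -0.5009)

arm 1 at φ=0.0°: (R−r)+L cos θ1 = 0.1749;  centre 1 = (0.1749, 0.0000, -0.0964)
arm 2 at φ=120.0°: (R−r)+L cos θ2 = 0.1959;  centre 2 = (-0.0980, 0.1697, -0.0634)
arm 3 at φ=240.0°: (R−r)+L cos θ3 = 0.2094;  centre 3 = (-0.1047, -0.1814, -0.0131)
eliminate P² terms by subtracting sphere 1 from 2 and 3
[-0.5458 0.3394 0.0661]·P = 0.0025;  [-0.5592 -0.3627 0.1667]·P = 0.0041
Cramer: x(z) = -0.0060+0.2077z;  y(z) = -0.0022+0.1393z
sphere 1 gives Az²+Bz+C=0 with A=1.0625, B=0.1171, C=-0.2080;  B²−4AC=0.8976;  roots -0.5009, 0.3907;  negative root z = -0.5009
x = -0.1100, y = -0.0720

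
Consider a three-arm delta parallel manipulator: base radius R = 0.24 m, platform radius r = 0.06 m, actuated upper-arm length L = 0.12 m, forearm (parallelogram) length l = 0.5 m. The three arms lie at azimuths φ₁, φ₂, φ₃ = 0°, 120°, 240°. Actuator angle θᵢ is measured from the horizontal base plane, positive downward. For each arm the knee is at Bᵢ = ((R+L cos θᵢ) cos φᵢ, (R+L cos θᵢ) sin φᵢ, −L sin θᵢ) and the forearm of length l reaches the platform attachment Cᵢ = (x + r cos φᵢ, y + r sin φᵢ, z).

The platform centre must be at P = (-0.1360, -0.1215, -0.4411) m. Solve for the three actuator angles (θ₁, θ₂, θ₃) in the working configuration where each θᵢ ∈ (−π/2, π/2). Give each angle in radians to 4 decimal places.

rotate P by −φ1: (-0.1360, -0.1215, -0.4411)
  A cos θ + B sin θ = C:  0.3160·cos θ + -0.4411·sin θ = -0.3066
  √(A²+B²)=0.5426;  θ1 = -0.9492+2.1713 ≈ 1.2222
φ2=120.0° → target in arm frame (-0.0372, 0.1785)
  e−x'=0.2172;  (l²−L²−(e−x')²−y'²−z²)/2L = -0.1584
  γ=atan2(-0.4411,0.2172)=-1.1132;  ψ=arccos(-0.3223)=1.8989;  θ2=γ+ψ≈0.7857
rotate P by −φ3: (0.1732, -0.0570, -0.4411)
  e−x'=0.0068;  (l²−L²−(e−x')²−y'²−z²)/2L = 0.1572
  γ=atan2(-0.4411,0.0068)=-1.5554;  ψ=arccos(0.3564)=1.2064;  θ3=γ+ψ≈-0.3490

θ₁ = 1.2222, θ₂ = 0.7857, θ₃ = -0.3490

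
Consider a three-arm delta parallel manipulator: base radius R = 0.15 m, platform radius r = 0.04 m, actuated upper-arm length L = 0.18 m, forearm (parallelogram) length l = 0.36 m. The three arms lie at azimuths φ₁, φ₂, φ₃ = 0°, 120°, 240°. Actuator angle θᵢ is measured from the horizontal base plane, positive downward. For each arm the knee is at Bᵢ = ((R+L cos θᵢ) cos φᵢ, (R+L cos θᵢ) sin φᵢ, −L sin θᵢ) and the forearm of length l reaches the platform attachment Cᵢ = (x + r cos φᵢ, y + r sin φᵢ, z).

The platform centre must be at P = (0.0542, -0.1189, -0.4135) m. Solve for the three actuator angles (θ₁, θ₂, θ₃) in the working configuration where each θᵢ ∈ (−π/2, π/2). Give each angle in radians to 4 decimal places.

φ1=0.0° → target in arm frame (0.0542, -0.1189)
  A=0.0558, B=-0.4135, C=(l²−L²−A²−y'²−z²)/(2L)=-0.2529
  √(A²+B²)=0.4172;  θ1 = -1.4367+2.2219 ≈ 0.7852
φ2=120.0° → target in arm frame (-0.1301, 0.0125)
  e−x'=0.2401;  (l²−L²−(e−x')²−y'²−z²)/2L = -0.3655
  θ2 = atan2(B,A) + arccos(C/0.4781) = 1.3961
rotate P by −φ3: (0.0759, 0.1064, -0.4135)
  e−x'=0.0341;  (l²−L²−(e−x')²−y'²−z²)/2L = -0.2396
  γ=atan2(-0.4135,0.0341)=-1.4884;  ψ=arccos(-0.5775)=2.1865;  θ3=γ+ψ≈0.6981

θ₁ = 0.7852, θ₂ = 1.3961, θ₃ = 0.6981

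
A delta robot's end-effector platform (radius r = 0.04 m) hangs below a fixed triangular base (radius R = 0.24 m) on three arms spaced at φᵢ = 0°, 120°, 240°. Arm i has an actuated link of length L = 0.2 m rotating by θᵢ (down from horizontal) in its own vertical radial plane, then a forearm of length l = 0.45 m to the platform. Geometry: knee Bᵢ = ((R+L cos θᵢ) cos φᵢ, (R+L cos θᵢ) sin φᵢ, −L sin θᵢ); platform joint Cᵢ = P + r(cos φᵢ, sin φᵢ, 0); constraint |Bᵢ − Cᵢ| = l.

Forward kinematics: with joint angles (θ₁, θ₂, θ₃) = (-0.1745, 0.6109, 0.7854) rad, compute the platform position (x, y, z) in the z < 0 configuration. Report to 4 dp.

(0.1024, 0.0225, -0.3047)

S1 = (0.3970·cos0.0°, 0.3970·sin0.0°, 0.0347) = (0.3970, 0.0000, 0.0347)
S2 = (0.3638·cos120.0°, 0.3638·sin120.0°, -0.1147) = (-0.1819, 0.3151, -0.1147)
S3 = (0.3414·cos240.0°, 0.3414·sin240.0°, -0.1414) = (-0.1707, -0.2957, -0.1414)
|S₂|²−|S₁|² = -0.0133;  |S₃|²−|S₁|² = -0.0222
linear system: -1.1578x+0.6302y = -0.0133−-0.2989z; -1.1353x+-0.5914y = -0.0222−-0.3523z
det = 1.4001;  x = 0.0156+-0.2848z,  y = 0.0076+-0.0489z
quadratic in z: (1.0835)z²+(0.1470)z+(-0.0558)=0, √Δ=0.5133 → z ∈ {-0.3047, 0.1690}; z = -0.3047 (taking z<0)
x = 0.1024, y = 0.0225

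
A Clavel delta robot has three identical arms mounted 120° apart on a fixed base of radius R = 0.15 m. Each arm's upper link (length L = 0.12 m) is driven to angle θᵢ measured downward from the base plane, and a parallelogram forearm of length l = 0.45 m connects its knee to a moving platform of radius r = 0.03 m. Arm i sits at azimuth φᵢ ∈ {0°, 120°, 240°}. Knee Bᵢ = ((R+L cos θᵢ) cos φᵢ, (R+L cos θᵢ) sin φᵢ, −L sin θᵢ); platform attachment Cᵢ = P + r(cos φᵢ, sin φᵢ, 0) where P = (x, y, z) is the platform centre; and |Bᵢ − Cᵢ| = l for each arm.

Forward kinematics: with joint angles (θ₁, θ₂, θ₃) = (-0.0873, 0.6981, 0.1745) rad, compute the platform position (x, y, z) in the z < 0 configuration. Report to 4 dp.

(0.0752, -0.0688, -0.4028)

centre 1 = (0.2395·cos0.0°, 0.2395·sin0.0°, 0.0105) = (0.2395, 0.0000, 0.0105)
arm 2 at φ=120.0°: e+L cos θ2 = 0.2119;  centre 2 = (-0.1060, 0.1835, -0.0771)
centre 3 = (0.2382·cos240.0°, 0.2382·sin240.0°, -0.0208) = (-0.1191, -0.2063, -0.0208)
subtract pairs → two planes through P
plane₁₂: -0.6910x+0.3671y+-0.1752z = -0.0066
Cramer: x(z) = 0.0052-0.1737z;  y(z) = -0.0083+0.1503z
sphere 1 gives Az²+Bz+C=0 with A=1.0528, B=0.0580, C=-0.1474;  B²−4AC=0.6241;  roots -0.4028, 0.3477;  negative root z = -0.4028
x = 0.0752, y = -0.0688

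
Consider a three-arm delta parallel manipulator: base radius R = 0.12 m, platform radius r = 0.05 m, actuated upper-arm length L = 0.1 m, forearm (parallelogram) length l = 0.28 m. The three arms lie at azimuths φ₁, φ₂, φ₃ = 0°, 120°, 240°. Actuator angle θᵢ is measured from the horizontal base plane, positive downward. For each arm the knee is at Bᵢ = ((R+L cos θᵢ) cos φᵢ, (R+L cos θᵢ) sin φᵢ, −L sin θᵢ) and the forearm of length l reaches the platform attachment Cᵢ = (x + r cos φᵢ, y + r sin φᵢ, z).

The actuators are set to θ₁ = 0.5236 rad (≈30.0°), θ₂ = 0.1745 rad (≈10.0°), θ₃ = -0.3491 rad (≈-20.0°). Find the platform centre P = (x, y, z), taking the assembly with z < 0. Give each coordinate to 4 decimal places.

arm 1 at φ=0.0°: e+L cos θ1 = 0.1566;  O1 = (0.1566, 0.0000, -0.0500)
arm 2 at φ=120.0°: e+L cos θ2 = 0.1685;  O2 = (-0.0842, 0.1459, -0.0174)
O3 = (0.1640·cos240.0°, 0.1640·sin240.0°, 0.0342) = (-0.0820, -0.1420, 0.0342)
subtract pairs → two planes through P
linear system: -0.4817x+0.2918y = 0.0017−0.0653z; -0.4772x+-0.2840y = 0.0010−0.1684z
det = 0.2760;  x = -0.0028+0.2452z,  y = 0.0011+0.1810z
sphere 1 gives Az²+Bz+C=0 with A=1.0929, B=0.0222, C=-0.0505;  B²−4AC=0.2212;  roots -0.2253, 0.2050;  negative root z = -0.2253
x = -0.0581, y = -0.0397

(-0.0581, -0.0397, -0.2253)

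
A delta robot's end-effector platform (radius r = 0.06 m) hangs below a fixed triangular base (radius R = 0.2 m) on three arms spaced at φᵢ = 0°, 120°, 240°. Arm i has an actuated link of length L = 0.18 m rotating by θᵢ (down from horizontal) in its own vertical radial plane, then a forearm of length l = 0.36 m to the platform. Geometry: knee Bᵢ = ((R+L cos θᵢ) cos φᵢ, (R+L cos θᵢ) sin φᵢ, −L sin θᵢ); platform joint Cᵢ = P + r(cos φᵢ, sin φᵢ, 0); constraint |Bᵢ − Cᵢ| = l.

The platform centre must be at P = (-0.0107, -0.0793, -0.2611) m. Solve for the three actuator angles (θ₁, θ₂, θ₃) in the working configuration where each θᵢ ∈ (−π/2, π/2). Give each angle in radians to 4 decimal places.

arm 1 (φ=0.0°): x'=-0.0107, y'=-0.0793
  e−x'=0.1507;  (l²−L²−(e−x')²−y'²−z²)/2L = 0.0001
  γ=atan2(-0.2611,0.1507)=-1.0473;  ψ=arccos(0.0003)=1.5705;  θ1=γ+ψ≈0.5232
rotate P by −φ2: (-0.0633, 0.0489, -0.2611)
  A cos θ + B sin θ = C:  0.2033·cos θ + -0.2611·sin θ = -0.0409
  γ=atan2(-0.2611,0.2033)=-0.9092;  ψ=arccos(-0.1235)=1.6946;  θ2=γ+ψ≈0.7854
rotate P by −φ3: (0.0740, 0.0304, -0.2611)
  A cos θ + B sin θ = C:  0.0660·cos θ + -0.2611·sin θ = 0.0660
  θ3 = atan2(B,A) + arccos(C/0.2693) = 0.0000

θ₁ = 0.5232, θ₂ = 0.7854, θ₃ = 0.0000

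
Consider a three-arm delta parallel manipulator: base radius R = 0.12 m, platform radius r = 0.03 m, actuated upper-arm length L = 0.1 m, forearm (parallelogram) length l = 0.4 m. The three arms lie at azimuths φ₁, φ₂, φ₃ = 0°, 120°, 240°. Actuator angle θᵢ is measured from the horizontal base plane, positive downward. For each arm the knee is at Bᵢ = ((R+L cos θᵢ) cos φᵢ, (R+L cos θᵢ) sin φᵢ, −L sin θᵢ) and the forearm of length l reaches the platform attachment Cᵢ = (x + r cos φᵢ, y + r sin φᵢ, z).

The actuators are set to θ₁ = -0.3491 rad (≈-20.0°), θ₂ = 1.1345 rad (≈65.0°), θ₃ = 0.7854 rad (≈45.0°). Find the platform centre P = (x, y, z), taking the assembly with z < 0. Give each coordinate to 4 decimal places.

(0.1775, -0.0485, -0.3628)

arm 1 at φ=0.0°: e+L cos θ1 = 0.1840;  S1 = (0.1840, 0.0000, 0.0342)
arm 2 at φ=120.0°: e+L cos θ2 = 0.1323;  S2 = (-0.0661, 0.1145, -0.0906)
φ3=240.0°: virtual centre (-0.0804, -0.1392, -0.0707), radius l
eliminate P² terms by subtracting sphere 1 from 2 and 3
[-0.5002 0.2291 -0.2497]·P = -0.0093;  [-0.5286 -0.2784 -0.2098]·P = -0.0042
det = 0.2603;  x = 0.0136+-0.4516z,  y = -0.0109+0.1038z
sphere 1 gives Az²+Bz+C=0 with A=1.2147, B=0.0832, C=-0.1297;  B²−4AC=0.6371;  roots -0.3628, 0.2943;  negative root z = -0.3628
x = 0.1775, y = -0.0485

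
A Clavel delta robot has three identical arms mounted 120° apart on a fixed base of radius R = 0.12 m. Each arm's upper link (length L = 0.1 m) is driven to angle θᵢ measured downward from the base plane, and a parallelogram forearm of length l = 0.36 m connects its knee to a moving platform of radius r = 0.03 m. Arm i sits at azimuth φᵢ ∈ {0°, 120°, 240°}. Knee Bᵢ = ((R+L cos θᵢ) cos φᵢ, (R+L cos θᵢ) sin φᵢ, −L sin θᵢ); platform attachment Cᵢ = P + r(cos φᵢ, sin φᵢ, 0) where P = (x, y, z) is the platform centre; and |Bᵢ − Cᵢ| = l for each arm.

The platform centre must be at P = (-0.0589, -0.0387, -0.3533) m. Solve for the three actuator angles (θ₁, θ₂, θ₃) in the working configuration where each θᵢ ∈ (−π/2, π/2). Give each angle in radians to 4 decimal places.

φ1=0.0° → target in arm frame (-0.0589, -0.0387)
  A=0.1489, B=-0.3533, C=(l²−L²−A²−y'²−z²)/(2L)=-0.1444
  γ=atan2(-0.3533,0.1489)=-1.1719;  ψ=arccos(-0.3768)=1.9571;  θ1=γ+ψ≈0.7852
rotate P by −φ2: (-0.0041, 0.0704, -0.3533)
  e−x'=0.0941;  (l²−L²−(e−x')²−y'²−z²)/2L = -0.0951
  θ2 = atan2(B,A) + arccos(C/0.3656) = 0.5233
arm 3 (φ=240.0°): x'=0.0630, y'=-0.0317
  A cos θ + B sin θ = C:  0.0270·cos θ + -0.3533·sin θ = -0.0348
  √(A²+B²)=0.3543;  θ3 = -1.4944+1.6691 ≈ 0.1747

θ₁ = 0.7852, θ₂ = 0.5233, θ₃ = 0.1747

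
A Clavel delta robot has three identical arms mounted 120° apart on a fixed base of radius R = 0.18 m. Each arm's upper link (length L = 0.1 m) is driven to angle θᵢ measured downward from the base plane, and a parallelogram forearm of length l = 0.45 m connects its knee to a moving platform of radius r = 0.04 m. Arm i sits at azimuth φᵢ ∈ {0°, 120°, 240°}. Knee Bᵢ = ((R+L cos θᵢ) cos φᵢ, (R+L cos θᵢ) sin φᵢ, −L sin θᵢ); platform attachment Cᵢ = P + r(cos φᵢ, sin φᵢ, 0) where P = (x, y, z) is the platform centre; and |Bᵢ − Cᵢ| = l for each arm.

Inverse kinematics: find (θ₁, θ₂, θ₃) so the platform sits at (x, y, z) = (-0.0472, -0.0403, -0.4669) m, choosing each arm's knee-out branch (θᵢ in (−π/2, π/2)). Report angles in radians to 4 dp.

rotate P by −φ1: (-0.0472, -0.0403, -0.4669)
  A=0.1872, B=-0.4669, C=(l²−L²−A²−y'²−z²)/(2L)=-0.3108
  θ1 = atan2(B,A) + arccos(C/0.5030) = 1.0474
φ2=120.0° → target in arm frame (-0.0113, 0.0610)
  A=0.1513, B=-0.4669, C=(l²−L²−A²−y'²−z²)/(2L)=-0.2606
  √(A²+B²)=0.4908;  θ2 = -1.2574+2.1304 ≈ 0.8730
φ3=240.0° → target in arm frame (0.0585, -0.0207)
  e−x'=0.0815;  (l²−L²−(e−x')²−y'²−z²)/2L = -0.1628
  θ3 = atan2(B,A) + arccos(C/0.4740) = 0.5235

θ₁ = 1.0474, θ₂ = 0.8730, θ₃ = 0.5235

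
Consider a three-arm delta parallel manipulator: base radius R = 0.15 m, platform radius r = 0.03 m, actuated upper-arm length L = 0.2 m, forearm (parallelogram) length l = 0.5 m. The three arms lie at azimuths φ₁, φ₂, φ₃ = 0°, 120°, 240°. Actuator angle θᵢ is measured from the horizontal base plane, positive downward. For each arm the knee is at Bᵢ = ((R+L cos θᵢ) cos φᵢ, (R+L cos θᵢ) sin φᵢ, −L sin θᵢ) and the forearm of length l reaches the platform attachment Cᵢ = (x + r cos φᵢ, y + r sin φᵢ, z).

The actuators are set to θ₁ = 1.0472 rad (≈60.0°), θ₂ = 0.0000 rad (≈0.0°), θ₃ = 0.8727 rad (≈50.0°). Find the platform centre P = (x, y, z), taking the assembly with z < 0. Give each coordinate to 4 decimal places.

O1 = (0.2200·cos0.0°, 0.2200·sin0.0°, -0.1732) = (0.2200, 0.0000, -0.1732)
φ2=120.0°: virtual centre (-0.1600, 0.2771, 0.0000), radius l
arm 3 at φ=240.0°: ρ3 = 0.2486;  O3 = (-0.1243, -0.2153, -0.1532)
subtract pairs → two planes through P
linear system: -0.7600x+0.5543y = 0.0240−0.3464z; -0.6886x+-0.4305y = 0.0069−0.0400z
det = 0.7088;  x = -0.0199+0.2417z,  y = 0.0160+-0.2936z
into |P−O₁|² = l²: 1.1446z² + 0.2211z + -0.1622 = 0;  Δ = 0.7914;  z = -0.4852 or 0.2920 → z<0 root = -0.4852
x = -0.1372, y = 0.1584

(-0.1372, 0.1584, -0.4852)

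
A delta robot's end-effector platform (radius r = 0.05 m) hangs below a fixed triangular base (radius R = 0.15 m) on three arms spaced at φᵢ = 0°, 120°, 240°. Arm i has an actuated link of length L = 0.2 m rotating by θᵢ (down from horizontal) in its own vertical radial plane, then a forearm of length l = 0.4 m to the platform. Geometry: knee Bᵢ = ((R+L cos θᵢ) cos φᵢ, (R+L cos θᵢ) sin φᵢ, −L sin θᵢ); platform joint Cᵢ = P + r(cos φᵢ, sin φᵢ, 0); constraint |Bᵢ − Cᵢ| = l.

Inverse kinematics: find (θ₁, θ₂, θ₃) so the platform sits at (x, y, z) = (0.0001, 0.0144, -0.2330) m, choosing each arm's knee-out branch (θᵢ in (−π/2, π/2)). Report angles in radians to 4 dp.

rotate P by −φ1: (0.0001, 0.0144, -0.2330)
  e−x'=0.0999;  (l²−L²−(e−x')²−y'²−z²)/2L = 0.1388
  θ1 = atan2(B,A) + arccos(C/0.2535) = -0.1744
arm 2 (φ=120.0°): x'=0.0124, y'=-0.0073
  A cos θ + B sin θ = C:  0.0876·cos θ + -0.2330·sin θ = 0.1450
  √(A²+B²)=0.2489;  θ2 = -1.2113+0.9491 ≈ -0.2621
φ3=240.0° → target in arm frame (-0.0125, -0.0071)
  A=0.1125, B=-0.2330, C=(l²−L²−A²−y'²−z²)/(2L)=0.1325
  θ3 = atan2(B,A) + arccos(C/0.2587) = -0.0877

θ₁ = -0.1744, θ₂ = -0.2621, θ₃ = -0.0877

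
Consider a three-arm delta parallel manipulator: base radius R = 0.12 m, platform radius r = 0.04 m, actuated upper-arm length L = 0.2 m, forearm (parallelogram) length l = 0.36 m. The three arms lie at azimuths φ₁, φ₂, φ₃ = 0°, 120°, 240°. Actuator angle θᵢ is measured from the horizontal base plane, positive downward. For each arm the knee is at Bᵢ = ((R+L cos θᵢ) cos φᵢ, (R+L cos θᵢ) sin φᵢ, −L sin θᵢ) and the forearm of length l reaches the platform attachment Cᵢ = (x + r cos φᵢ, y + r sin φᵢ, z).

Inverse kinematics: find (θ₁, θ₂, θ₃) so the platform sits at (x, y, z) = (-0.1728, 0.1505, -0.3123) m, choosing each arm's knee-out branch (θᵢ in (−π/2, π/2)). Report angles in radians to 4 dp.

θ₁ = 1.3090, θ₂ = -0.1746, θ₃ = 0.9597

φ1=0.0° → target in arm frame (-0.1728, 0.1505)
  A=0.2528, B=-0.3123, C=(l²−L²−A²−y'²−z²)/(2L)=-0.2362
  γ=atan2(-0.3123,0.2528)=-0.8903;  ψ=arccos(-0.5879)=2.1993;  θ1=γ+ψ≈1.3090
φ2=120.0° → target in arm frame (0.2167, 0.0744)
  A=-0.1367, B=-0.3123, C=(l²−L²−A²−y'²−z²)/(2L)=-0.0804
  √(A²+B²)=0.3409;  θ2 = -1.9835+1.8089 ≈ -0.1746
φ3=240.0° → target in arm frame (-0.0439, -0.2249)
  A cos θ + B sin θ = C:  0.1239·cos θ + -0.3123·sin θ = -0.1847
  γ=atan2(-0.3123,0.1239)=-1.1930;  ψ=arccos(-0.5496)=2.1527;  θ3=γ+ψ≈0.9597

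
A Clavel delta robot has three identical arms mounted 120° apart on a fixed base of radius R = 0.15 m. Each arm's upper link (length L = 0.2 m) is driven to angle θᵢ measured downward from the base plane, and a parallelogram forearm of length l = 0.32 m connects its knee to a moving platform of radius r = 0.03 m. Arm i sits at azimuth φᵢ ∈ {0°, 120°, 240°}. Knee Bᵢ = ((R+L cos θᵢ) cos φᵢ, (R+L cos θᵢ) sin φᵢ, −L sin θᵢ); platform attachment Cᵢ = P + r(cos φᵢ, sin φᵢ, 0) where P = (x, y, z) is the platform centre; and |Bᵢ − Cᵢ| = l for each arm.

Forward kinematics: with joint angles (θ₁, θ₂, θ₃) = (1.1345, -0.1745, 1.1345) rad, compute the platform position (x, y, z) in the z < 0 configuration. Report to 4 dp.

arm 1 at φ=0.0°: e+L cos θ1 = 0.2045;  centre 1 = (0.2045, 0.0000, -0.1813)
centre 2 = (0.3170·cos120.0°, 0.3170·sin120.0°, 0.0347) = (-0.1585, 0.2745, 0.0347)
arm 3 at φ=240.0°: e+L cos θ3 = 0.2045;  centre 3 = (-0.1023, -0.1771, -0.1813)
eliminate P² terms by subtracting sphere 1 from 2 and 3
linear system: -0.7260x+0.5490y = 0.0270−0.4320z; -0.6136x+-0.3542y = 0.0000−0.0000z
Cramer: x(z) = -0.0161+0.2576z;  y(z) = 0.0279-0.4462z
quadratic in z: (1.2654)z²+(0.2240)z+(-0.0201)=0, √Δ=0.3897 → z ∈ {-0.2425, 0.0655}; z = -0.2425 (taking z<0)
x = -0.0786, y = 0.1361

(-0.0786, 0.1361, -0.2425)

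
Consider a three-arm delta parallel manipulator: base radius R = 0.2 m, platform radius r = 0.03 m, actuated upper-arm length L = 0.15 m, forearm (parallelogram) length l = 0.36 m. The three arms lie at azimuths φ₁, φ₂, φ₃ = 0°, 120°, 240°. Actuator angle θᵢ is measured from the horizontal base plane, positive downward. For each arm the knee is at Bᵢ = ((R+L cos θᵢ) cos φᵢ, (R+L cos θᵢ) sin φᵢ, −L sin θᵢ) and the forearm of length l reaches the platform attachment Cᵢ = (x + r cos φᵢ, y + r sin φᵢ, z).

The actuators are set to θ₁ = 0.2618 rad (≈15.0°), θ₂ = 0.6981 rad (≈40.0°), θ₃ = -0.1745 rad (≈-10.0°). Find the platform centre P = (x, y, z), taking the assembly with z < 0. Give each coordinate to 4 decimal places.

arm 1 at φ=0.0°: (R−r)+L cos θ1 = 0.3149;  O1 = (0.3149, 0.0000, -0.0388)
arm 2 at φ=120.0°: (R−r)+L cos θ2 = 0.2849;  O2 = (-0.1425, 0.2467, -0.0964)
O3 = (0.3177·cos240.0°, 0.3177·sin240.0°, 0.0260) = (-0.1589, -0.2752, 0.0260)
eliminate P² terms by subtracting sphere 1 from 2 and 3
plane₁₂: -0.9147x+0.4935y+-0.1152z = -0.0102
det = 0.9709;  x = 0.0053+0.0007z,  y = -0.0109+0.2346z
into |P−O₁|² = l²: 1.0550z² + 0.0721z + -0.0321 = 0;  Δ = 0.1408;  z = -0.2120 or 0.1436 → z<0 root = -0.2120
x = 0.0051, y = -0.0606

(0.0051, -0.0606, -0.2120)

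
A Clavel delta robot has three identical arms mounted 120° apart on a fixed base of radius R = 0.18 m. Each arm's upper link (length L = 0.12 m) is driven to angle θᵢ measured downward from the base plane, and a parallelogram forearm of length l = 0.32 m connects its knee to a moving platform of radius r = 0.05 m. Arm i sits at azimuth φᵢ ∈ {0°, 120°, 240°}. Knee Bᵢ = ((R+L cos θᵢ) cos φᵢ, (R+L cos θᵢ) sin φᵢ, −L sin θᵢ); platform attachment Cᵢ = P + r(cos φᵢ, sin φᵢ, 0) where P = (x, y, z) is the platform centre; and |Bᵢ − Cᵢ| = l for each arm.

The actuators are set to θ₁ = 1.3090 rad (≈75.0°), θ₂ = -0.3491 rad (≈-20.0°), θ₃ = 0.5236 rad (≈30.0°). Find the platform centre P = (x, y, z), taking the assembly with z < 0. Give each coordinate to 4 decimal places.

φ1=0.0°: virtual centre (0.1611, 0.0000, -0.1159), radius l
centre 2 = (0.2428·cos120.0°, 0.2428·sin120.0°, 0.0410) = (-0.1214, 0.2102, 0.0410)
φ3=240.0°: virtual centre (-0.1170, -0.2026, -0.0600), radius l
eliminate P² terms by subtracting sphere 1 from 2 and 3
[-0.5649 0.4205 0.3139]·P = 0.0212;  [-0.5560 -0.4052 0.1118]·P = 0.0189
Cramer: x(z) = -0.0358+0.3765z;  y(z) = 0.0024-0.2407z
sphere 1 gives Az²+Bz+C=0 with A=1.1997, B=0.0824, C=-0.0502;  B²−4AC=0.2477;  roots -0.2418, 0.1731;  negative root z = -0.2418
x = -0.1268, y = 0.0606

(-0.1268, 0.0606, -0.2418)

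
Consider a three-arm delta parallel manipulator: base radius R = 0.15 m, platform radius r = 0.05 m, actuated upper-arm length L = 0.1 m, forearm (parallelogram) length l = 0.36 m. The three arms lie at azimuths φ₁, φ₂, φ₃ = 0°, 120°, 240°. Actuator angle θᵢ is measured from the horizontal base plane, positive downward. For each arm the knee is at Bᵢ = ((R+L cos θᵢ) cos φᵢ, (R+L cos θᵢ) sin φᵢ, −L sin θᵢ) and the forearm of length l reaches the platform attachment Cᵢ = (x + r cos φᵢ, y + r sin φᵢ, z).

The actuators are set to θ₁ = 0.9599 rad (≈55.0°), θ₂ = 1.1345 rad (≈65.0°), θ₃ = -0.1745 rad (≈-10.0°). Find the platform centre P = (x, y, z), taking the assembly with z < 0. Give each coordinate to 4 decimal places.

arm 1 at φ=0.0°: ρ1 = 0.1574;  O1 = (0.1574, 0.0000, -0.0819)
φ2=120.0°: virtual centre (-0.0711, 0.1232, -0.0906), radius l
φ3=240.0°: virtual centre (-0.0992, -0.1719, 0.0174), radius l
eliminate P² terms by subtracting sphere 1 from 2 and 3
linear system: -0.4570x+0.2464y = -0.0030−-0.0174z; -0.5132x+-0.3438y = 0.0082−0.1985z
det = 0.2836;  x = -0.0035+0.1514z,  y = -0.0187+0.3515z
into |P−O₁|² = l²: 1.1465z² + 0.1020z + -0.0967 = 0;  Δ = 0.4537;  z = -0.3382 or 0.2493 → z<0 root = -0.3382
x = -0.0547, y = -0.1376

(-0.0547, -0.1376, -0.3382)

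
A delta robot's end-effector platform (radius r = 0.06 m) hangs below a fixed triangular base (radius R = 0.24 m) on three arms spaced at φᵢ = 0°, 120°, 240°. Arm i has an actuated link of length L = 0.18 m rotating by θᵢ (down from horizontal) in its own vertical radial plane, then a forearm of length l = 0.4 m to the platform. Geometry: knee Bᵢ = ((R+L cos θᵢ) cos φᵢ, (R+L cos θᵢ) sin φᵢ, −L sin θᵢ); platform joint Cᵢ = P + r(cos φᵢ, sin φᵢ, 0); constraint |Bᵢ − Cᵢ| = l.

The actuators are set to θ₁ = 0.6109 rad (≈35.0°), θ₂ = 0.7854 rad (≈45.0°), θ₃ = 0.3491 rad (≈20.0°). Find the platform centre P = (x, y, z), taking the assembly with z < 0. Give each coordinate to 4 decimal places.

O1 = (0.3274·cos0.0°, 0.3274·sin0.0°, -0.1032) = (0.3274, 0.0000, -0.1032)
φ2=120.0°: virtual centre (-0.1536, 0.2661, -0.1273), radius l
arm 3 at φ=240.0°: e+L cos θ3 = 0.3491;  O3 = (-0.1746, -0.3024, -0.0616)
|O₂|²−|O₁|² = -0.0073;  |O₃|²−|O₁|² = 0.0078
plane₁₂: -0.9622x+0.5322y+-0.0481z = -0.0073
Cramer: x(z) = 0.0002+0.0137z;  y(z) = -0.0133+0.1151z
into |P−O₁|² = l²: 1.0134z² + 0.1945z + -0.0421 = 0;  Δ = 0.2084;  z = -0.3212 or 0.1293 → z<0 root = -0.3212
x = -0.0042, y = -0.0502

(-0.0042, -0.0502, -0.3212)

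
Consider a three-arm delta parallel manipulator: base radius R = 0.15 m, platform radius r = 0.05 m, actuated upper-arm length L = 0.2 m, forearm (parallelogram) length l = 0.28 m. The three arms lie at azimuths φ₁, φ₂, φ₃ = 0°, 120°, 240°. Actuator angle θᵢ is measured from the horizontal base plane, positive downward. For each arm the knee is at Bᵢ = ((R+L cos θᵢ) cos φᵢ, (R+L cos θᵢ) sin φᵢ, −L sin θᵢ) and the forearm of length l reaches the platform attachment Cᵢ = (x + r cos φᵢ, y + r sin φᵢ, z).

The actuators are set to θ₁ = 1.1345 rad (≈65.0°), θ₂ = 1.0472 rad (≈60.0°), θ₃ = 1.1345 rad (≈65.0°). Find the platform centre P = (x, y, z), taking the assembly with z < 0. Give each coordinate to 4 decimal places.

arm 1 at φ=0.0°: e+L cos θ1 = 0.1845;  centre 1 = (0.1845, 0.0000, -0.1813)
centre 2 = (0.2000·cos120.0°, 0.2000·sin120.0°, -0.1732) = (-0.1000, 0.1732, -0.1732)
φ3=240.0°: virtual centre (-0.0923, -0.1598, -0.1813), radius l
subtract pairs → two planes through P
plane₁₂: -0.5690x+0.3464y+0.0161z = 0.0031
Cramer: x(z) = -0.0026+0.0138z;  y(z) = 0.0046-0.0239z
sphere 1 gives Az²+Bz+C=0 with A=1.0008, B=0.3571, C=-0.0105;  B²−4AC=0.1696;  roots -0.3842, 0.0273;  negative root z = -0.3842
x = -0.0079, y = 0.0138

(-0.0079, 0.0138, -0.3842)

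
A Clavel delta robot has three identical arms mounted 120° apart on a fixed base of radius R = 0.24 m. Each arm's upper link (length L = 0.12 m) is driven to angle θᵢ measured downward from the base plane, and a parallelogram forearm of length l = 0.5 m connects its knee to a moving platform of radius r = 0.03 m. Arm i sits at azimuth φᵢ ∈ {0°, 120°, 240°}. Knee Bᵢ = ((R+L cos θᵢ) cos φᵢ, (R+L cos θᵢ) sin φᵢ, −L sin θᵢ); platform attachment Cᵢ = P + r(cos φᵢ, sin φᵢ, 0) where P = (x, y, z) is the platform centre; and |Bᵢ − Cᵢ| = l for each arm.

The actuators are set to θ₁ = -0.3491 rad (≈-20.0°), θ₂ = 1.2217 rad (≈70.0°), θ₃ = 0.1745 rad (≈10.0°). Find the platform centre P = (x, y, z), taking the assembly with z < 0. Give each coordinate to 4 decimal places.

(0.1151, -0.1143, -0.3992)

φ1=0.0°: virtual centre (0.3228, 0.0000, 0.0410), radius l
S2 = (0.2510·cos120.0°, 0.2510·sin120.0°, -0.1128) = (-0.1255, 0.2174, -0.1128)
arm 3 at φ=240.0°: ρ3 = 0.3282;  S3 = (-0.1641, -0.2842, -0.0208)
eliminate P² terms by subtracting sphere 1 from 2 and 3
linear system: -0.8966x+0.4348y = -0.0301−-0.3076z; -0.9737x+-0.5684y = 0.0023−-0.1238z
Cramer: x(z) = 0.0173-0.2451z;  y(z) = -0.0336+0.2021z
into |P−S₁|² = l²: 1.1009z² + 0.0541z + -0.1539 = 0;  Δ = 0.6805;  z = -0.3992 or 0.3501 → z<0 root = -0.3992
x = 0.1151, y = -0.1143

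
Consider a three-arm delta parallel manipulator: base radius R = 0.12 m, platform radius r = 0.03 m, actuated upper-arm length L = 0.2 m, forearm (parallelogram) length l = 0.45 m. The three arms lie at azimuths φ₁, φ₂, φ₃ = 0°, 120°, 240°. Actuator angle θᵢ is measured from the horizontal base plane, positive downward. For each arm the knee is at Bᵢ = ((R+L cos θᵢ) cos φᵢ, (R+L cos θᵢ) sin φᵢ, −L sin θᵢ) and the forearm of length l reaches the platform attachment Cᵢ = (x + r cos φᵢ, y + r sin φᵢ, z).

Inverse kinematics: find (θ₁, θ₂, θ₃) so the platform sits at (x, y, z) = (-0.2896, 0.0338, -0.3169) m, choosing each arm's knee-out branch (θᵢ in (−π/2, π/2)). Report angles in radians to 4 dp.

θ₁ = 1.3091, θ₂ = -0.2616, θ₃ = 0.0002

arm 1 (φ=0.0°): x'=-0.2896, y'=0.0338
  e−x'=0.3796;  (l²−L²−(e−x')²−y'²−z²)/2L = -0.2079
  γ=atan2(-0.3169,0.3796)=-0.6956;  ψ=arccos(-0.4205)=2.0047;  θ1=γ+ψ≈1.3091
φ2=120.0° → target in arm frame (0.1741, 0.2339)
  A cos θ + B sin θ = C:  -0.0841·cos θ + -0.3169·sin θ = 0.0007
  γ=atan2(-0.3169,-0.0841)=-1.8301;  ψ=arccos(0.0023)=1.5685;  θ2=γ+ψ≈-0.2616
φ3=240.0° → target in arm frame (0.1155, -0.2677)
  A=-0.0255, B=-0.3169, C=(l²−L²−A²−y'²−z²)/(2L)=-0.0256
  γ=atan2(-0.3169,-0.0255)=-1.6512;  ψ=arccos(-0.0805)=1.6514;  θ3=γ+ψ≈0.0002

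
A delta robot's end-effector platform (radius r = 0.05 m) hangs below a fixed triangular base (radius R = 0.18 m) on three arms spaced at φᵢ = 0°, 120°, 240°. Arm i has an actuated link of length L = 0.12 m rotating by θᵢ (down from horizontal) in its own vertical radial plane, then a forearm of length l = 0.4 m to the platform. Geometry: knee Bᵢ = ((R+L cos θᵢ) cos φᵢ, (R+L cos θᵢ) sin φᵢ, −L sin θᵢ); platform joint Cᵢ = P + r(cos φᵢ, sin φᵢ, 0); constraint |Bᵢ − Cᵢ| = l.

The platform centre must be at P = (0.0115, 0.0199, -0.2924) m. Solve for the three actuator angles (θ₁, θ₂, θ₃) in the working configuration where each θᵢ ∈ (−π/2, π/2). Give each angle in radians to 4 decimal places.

arm 1 (φ=0.0°): x'=0.0115, y'=0.0199
  e−x'=0.1185;  (l²−L²−(e−x')²−y'²−z²)/2L = 0.1903
  γ=atan2(-0.2924,0.1185)=-1.1858;  ψ=arccos(0.6031)=0.9235;  θ1=γ+ψ≈-0.2623
φ2=120.0° → target in arm frame (0.0115, -0.0199)
  A=0.1185, B=-0.2924, C=(l²−L²−A²−y'²−z²)/(2L)=0.1902
  γ=atan2(-0.2924,0.1185)=-1.1857;  ψ=arccos(0.6030)=0.9235;  θ2=γ+ψ≈-0.2622
φ3=240.0° → target in arm frame (-0.0230, 0.0000)
  A cos θ + B sin θ = C:  0.1530·cos θ + -0.2924·sin θ = 0.1529
  √(A²+B²)=0.3300;  θ3 = -1.0888+1.0890 ≈ 0.0003

θ₁ = -0.2623, θ₂ = -0.2622, θ₃ = 0.0003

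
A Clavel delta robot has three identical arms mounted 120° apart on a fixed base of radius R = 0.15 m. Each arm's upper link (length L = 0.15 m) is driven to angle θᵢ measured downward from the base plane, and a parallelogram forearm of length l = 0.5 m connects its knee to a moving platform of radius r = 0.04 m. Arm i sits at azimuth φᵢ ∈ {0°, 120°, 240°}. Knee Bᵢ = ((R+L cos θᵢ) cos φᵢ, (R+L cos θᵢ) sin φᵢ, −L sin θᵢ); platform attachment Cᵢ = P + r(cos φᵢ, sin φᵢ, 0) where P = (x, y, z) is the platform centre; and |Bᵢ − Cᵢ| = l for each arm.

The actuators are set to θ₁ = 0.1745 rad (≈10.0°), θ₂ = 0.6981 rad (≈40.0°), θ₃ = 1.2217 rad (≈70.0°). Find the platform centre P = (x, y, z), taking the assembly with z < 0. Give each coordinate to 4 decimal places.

(0.1603, 0.1035, -0.5054)

centre 1 = (0.2577·cos0.0°, 0.2577·sin0.0°, -0.0260) = (0.2577, 0.0000, -0.0260)
arm 2 at φ=120.0°: ρ2 = 0.2249;  centre 2 = (-0.1125, 0.1948, -0.0964)
centre 3 = (0.1613·cos240.0°, 0.1613·sin240.0°, -0.1410) = (-0.0807, -0.1397, -0.1410)
eliminate P² terms by subtracting sphere 1 from 2 and 3
plane₁₂: -0.7404x+0.3896y+-0.1407z = -0.0072
det = 0.4705;  x = 0.0218+-0.2739z,  y = 0.0230+-0.1592z
sphere 1 gives Az²+Bz+C=0 with A=1.1003, B=0.1740, C=-0.1932;  B²−4AC=0.8804;  roots -0.5054, 0.3473;  negative root z = -0.5054
x = 0.1603, y = 0.1035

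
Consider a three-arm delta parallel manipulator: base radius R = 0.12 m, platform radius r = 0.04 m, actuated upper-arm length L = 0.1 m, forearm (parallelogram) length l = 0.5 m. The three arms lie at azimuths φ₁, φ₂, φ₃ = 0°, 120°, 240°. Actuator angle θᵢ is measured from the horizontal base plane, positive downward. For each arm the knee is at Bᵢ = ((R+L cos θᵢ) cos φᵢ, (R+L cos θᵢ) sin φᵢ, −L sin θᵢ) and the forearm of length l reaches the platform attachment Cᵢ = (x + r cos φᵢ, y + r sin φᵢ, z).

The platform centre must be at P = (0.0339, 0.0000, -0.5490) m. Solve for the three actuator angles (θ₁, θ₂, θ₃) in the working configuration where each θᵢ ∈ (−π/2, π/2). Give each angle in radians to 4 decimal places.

θ₁ = 0.6983, θ₂ = 0.8728, θ₃ = 0.8728

φ1=0.0° → target in arm frame (0.0339, 0.0000)
  A=0.0461, B=-0.5490, C=(l²−L²−A²−y'²−z²)/(2L)=-0.3176
  θ1 = atan2(B,A) + arccos(C/0.5509) = 0.6983
rotate P by −φ2: (-0.0169, -0.0294, -0.5490)
  A=0.0969, B=-0.5490, C=(l²−L²−A²−y'²−z²)/(2L)=-0.3583
  √(A²+B²)=0.5575;  θ2 = -1.3960+2.2688 ≈ 0.8728
arm 3 (φ=240.0°): x'=-0.0170, y'=0.0294
  A cos θ + B sin θ = C:  0.0970·cos θ + -0.5490·sin θ = -0.3583
  √(A²+B²)=0.5575;  θ3 = -1.3960+2.2688 ≈ 0.8728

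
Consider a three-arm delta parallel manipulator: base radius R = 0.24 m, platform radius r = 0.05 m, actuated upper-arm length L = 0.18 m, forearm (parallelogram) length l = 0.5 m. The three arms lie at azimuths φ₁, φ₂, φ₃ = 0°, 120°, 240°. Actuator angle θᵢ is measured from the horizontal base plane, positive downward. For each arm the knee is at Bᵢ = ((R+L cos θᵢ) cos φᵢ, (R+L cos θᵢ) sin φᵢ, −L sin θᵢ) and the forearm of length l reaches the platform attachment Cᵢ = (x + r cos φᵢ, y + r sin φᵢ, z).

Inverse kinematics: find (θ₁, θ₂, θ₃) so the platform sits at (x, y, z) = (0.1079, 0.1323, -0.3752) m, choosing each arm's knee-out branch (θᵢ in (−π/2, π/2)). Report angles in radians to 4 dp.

θ₁ = -0.1747, θ₂ = 0.0873, θ₃ = 1.0473

φ1=0.0° → target in arm frame (0.1079, 0.1323)
  e−x'=0.0821;  (l²−L²−(e−x')²−y'²−z²)/2L = 0.1461
  √(A²+B²)=0.3841;  θ1 = -1.3554+1.1807 ≈ -0.1747
φ2=120.0° → target in arm frame (0.0606, -0.1596)
  A=0.1294, B=-0.3752, C=(l²−L²−A²−y'²−z²)/(2L)=0.0962
  √(A²+B²)=0.3969;  θ2 = -1.2387+1.3261 ≈ 0.0873
rotate P by −φ3: (-0.1685, 0.0273, -0.3752)
  A=0.3585, B=-0.3752, C=(l²−L²−A²−y'²−z²)/(2L)=-0.1457
  √(A²+B²)=0.5190;  θ3 = -0.8081+1.8554 ≈ 1.0473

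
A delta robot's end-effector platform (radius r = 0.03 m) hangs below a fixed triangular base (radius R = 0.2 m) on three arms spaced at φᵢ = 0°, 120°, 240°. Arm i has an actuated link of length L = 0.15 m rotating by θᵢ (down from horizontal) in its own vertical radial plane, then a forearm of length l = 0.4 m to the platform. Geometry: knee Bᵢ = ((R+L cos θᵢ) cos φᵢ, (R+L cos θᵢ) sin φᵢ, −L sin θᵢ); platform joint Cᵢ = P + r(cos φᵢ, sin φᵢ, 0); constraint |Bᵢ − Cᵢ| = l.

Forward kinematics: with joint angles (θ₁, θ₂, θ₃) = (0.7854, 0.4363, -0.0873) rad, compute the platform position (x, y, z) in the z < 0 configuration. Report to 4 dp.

(-0.0701, -0.0459, -0.3011)

arm 1 at φ=0.0°: ρ1 = 0.2761;  centre 1 = (0.2761, 0.0000, -0.1061)
centre 2 = (0.3059·cos120.0°, 0.3059·sin120.0°, -0.0634) = (-0.1530, 0.2650, -0.0634)
φ3=240.0°: virtual centre (-0.1597, -0.2766, 0.0131), radius l
eliminate P² terms by subtracting sphere 1 from 2 and 3
plane₁₂: -0.8581x+0.5299y+0.0854z = 0.0102
Cramer: x(z) = -0.0143+0.1852z;  y(z) = -0.0041+0.1389z
sphere 1 gives Az²+Bz+C=0 with A=1.0536, B=0.1034, C=-0.0644;  B²−4AC=0.2821;  roots -0.3011, 0.2030;  negative root z = -0.3011
x = -0.0701, y = -0.0459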